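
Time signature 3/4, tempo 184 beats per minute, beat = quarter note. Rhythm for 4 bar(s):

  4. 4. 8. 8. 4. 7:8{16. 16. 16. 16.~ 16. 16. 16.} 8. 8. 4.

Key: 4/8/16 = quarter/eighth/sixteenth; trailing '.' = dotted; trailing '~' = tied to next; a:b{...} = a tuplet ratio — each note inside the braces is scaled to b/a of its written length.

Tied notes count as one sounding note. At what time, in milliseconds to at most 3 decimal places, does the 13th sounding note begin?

1. 0.0ms @ 0 + 489.13ms (3/2)
2. 489.13ms @ 3/2 + 489.13ms (3/2)
3. 978.261ms @ 3 + 244.565ms (3/4)
4. 1222.826ms @ 15/4 + 244.565ms (3/4)
5. 1467.391ms @ 9/2 + 489.13ms (3/2)
6. 1956.522ms @ 6 + 139.752ms (3/7)
7. 2096.273ms @ 45/7 + 139.752ms (3/7)
8. 2236.025ms @ 48/7 + 139.752ms (3/7)
9. 2375.776ms @ 51/7 + 279.503ms (6/7)
10. 2655.28ms @ 57/7 + 139.752ms (3/7)
11. 2795.031ms @ 60/7 + 139.752ms (3/7)
12. 2934.783ms @ 9 + 244.565ms (3/4)
13. 3179.348ms @ 39/4 + 244.565ms (3/4)
14. 3423.913ms @ 21/2 + 489.13ms (3/2)

note 13 onset = 39/4b = 3179.348ms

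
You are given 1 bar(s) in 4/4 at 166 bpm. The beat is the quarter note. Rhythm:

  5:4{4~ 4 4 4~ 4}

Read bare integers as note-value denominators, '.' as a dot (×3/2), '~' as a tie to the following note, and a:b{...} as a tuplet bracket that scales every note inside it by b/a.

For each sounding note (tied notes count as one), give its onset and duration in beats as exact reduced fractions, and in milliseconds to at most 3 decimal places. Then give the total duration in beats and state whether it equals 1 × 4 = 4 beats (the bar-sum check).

1) 0.0ms=0b +578.313ms=8/5b
2) 578.313ms=8/5b +289.157ms=4/5b
3) 867.47ms=12/5b +578.313ms=8/5b
Σ=4b of 4 (166bpm 4/4) — PASS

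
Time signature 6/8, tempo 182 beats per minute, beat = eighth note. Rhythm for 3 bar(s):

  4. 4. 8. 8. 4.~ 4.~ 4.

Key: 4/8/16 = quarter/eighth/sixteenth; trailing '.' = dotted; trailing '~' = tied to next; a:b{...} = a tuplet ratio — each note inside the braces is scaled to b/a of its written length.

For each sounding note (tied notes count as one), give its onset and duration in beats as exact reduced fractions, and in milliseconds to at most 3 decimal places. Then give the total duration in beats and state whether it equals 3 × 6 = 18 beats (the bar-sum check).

1) 0.0ms=0b +989.011ms=3b
2) 989.011ms=3b +989.011ms=3b
3) 1978.022ms=6b +494.505ms=3/2b
4) 2472.527ms=15/2b +494.505ms=3/2b
5) 2967.033ms=9b +2967.033ms=9b
Σ=18b of 18 (182bpm 6/8) — PASS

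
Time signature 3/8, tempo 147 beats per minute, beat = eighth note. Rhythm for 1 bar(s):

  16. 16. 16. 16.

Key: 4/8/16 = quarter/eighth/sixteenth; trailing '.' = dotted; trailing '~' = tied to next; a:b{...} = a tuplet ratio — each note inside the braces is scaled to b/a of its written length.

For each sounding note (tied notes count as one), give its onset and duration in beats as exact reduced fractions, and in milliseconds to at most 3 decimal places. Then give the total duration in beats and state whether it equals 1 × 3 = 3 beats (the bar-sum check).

1) 0.0ms=0b +306.122ms=3/4b
2) 306.122ms=3/4b +306.122ms=3/4b
3) 612.245ms=3/2b +306.122ms=3/4b
4) 918.367ms=9/4b +306.122ms=3/4b
Σ=3b of 3 (147bpm 3/8) — PASS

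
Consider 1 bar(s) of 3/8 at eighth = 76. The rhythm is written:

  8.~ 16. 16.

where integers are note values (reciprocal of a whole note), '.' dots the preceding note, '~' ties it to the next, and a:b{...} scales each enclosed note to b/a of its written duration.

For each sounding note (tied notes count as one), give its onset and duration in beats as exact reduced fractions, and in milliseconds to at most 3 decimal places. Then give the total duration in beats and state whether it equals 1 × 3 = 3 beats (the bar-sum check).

1) 0.0ms=0b +1776.316ms=9/4b
2) 1776.316ms=9/4b +592.105ms=3/4b
Σ=3b of 3 (76bpm 3/8) — PASS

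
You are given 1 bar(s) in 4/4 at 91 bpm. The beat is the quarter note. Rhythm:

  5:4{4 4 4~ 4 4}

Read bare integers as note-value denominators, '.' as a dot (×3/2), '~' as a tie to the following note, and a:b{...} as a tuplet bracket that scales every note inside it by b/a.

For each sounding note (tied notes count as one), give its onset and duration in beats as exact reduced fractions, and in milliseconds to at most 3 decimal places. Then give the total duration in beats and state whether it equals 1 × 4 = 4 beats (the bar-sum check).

1) 0.0ms=0b +527.473ms=4/5b
2) 527.473ms=4/5b +527.473ms=4/5b
3) 1054.945ms=8/5b +1054.945ms=8/5b
4) 2109.89ms=16/5b +527.473ms=4/5b
Σ=4b of 4 (91bpm 4/4) — PASS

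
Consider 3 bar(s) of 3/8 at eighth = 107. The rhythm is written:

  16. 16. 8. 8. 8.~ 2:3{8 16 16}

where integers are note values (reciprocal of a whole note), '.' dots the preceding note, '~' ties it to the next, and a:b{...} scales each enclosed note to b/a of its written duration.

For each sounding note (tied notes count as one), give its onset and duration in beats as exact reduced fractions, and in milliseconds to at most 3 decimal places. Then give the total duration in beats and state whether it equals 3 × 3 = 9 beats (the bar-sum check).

1) 0.0ms=0b +420.561ms=3/4b
2) 420.561ms=3/4b +420.561ms=3/4b
3) 841.121ms=3/2b +841.121ms=3/2b
4) 1682.243ms=3b +841.121ms=3/2b
5) 2523.364ms=9/2b +1682.243ms=3b
6) 4205.607ms=15/2b +420.561ms=3/4b
7) 4626.168ms=33/4b +420.561ms=3/4b
Σ=9b of 9 (107bpm 3/8) — PASS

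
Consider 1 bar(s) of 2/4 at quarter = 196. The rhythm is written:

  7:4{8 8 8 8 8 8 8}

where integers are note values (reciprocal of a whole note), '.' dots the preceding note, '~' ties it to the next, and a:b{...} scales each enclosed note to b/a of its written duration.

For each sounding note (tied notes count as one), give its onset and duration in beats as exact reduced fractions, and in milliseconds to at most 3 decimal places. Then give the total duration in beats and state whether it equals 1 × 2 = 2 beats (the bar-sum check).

1) 0.0ms=0b +87.464ms=2/7b
2) 87.464ms=2/7b +87.464ms=2/7b
3) 174.927ms=4/7b +87.464ms=2/7b
4) 262.391ms=6/7b +87.464ms=2/7b
5) 349.854ms=8/7b +87.464ms=2/7b
6) 437.318ms=10/7b +87.464ms=2/7b
7) 524.781ms=12/7b +87.464ms=2/7b
Σ=2b of 2 (196bpm 2/4) — PASS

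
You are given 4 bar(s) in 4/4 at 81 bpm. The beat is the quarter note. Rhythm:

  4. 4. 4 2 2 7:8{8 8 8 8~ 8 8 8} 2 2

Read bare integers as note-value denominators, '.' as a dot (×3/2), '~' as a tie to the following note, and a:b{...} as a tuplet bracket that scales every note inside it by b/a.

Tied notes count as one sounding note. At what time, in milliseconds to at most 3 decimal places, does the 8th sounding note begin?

note 8 onset = 64/7b = 6772.487ms

1. 0.0ms @ 0 + 1111.111ms (3/2)
2. 1111.111ms @ 3/2 + 1111.111ms (3/2)
3. 2222.222ms @ 3 + 740.741ms (1)
4. 2962.963ms @ 4 + 1481.481ms (2)
5. 4444.444ms @ 6 + 1481.481ms (2)
6. 5925.926ms @ 8 + 423.28ms (4/7)
7. 6349.206ms @ 60/7 + 423.28ms (4/7)
8. 6772.487ms @ 64/7 + 423.28ms (4/7)
9. 7195.767ms @ 68/7 + 846.561ms (8/7)
10. 8042.328ms @ 76/7 + 423.28ms (4/7)
11. 8465.608ms @ 80/7 + 423.28ms (4/7)
12. 8888.889ms @ 12 + 1481.481ms (2)
13. 10370.37ms @ 14 + 1481.481ms (2)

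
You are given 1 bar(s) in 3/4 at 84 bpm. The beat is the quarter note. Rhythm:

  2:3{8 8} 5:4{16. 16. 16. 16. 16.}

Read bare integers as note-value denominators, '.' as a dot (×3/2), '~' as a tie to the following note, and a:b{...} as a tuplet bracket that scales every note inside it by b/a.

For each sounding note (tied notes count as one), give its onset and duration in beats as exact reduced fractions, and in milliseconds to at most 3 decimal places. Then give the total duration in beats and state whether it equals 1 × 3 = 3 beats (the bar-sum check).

1) 0.0ms=0b +535.714ms=3/4b
2) 535.714ms=3/4b +535.714ms=3/4b
3) 1071.429ms=3/2b +214.286ms=3/10b
4) 1285.714ms=9/5b +214.286ms=3/10b
5) 1500.0ms=21/10b +214.286ms=3/10b
6) 1714.286ms=12/5b +214.286ms=3/10b
7) 1928.571ms=27/10b +214.286ms=3/10b
Σ=3b of 3 (84bpm 3/4) — PASS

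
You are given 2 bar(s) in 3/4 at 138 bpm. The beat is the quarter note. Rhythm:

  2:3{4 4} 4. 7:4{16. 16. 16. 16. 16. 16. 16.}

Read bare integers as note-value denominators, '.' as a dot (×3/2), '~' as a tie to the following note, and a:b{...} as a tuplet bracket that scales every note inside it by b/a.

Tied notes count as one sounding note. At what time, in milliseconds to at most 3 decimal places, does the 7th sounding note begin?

note 7 onset = 36/7b = 2236.025ms

1. 0.0ms @ 0 + 652.174ms (3/2)
2. 652.174ms @ 3/2 + 652.174ms (3/2)
3. 1304.348ms @ 3 + 652.174ms (3/2)
4. 1956.522ms @ 9/2 + 93.168ms (3/14)
5. 2049.689ms @ 33/7 + 93.168ms (3/14)
6. 2142.857ms @ 69/14 + 93.168ms (3/14)
7. 2236.025ms @ 36/7 + 93.168ms (3/14)
8. 2329.193ms @ 75/14 + 93.168ms (3/14)
9. 2422.36ms @ 39/7 + 93.168ms (3/14)
10. 2515.528ms @ 81/14 + 93.168ms (3/14)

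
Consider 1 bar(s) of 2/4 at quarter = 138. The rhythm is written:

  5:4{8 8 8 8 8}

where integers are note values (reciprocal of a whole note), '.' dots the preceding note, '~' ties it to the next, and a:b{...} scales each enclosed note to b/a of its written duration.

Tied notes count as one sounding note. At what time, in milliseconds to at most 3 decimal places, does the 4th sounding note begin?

1. 0.0ms @ 0 + 173.913ms (2/5)
2. 173.913ms @ 2/5 + 173.913ms (2/5)
3. 347.826ms @ 4/5 + 173.913ms (2/5)
4. 521.739ms @ 6/5 + 173.913ms (2/5)
5. 695.652ms @ 8/5 + 173.913ms (2/5)

note 4 onset = 6/5b = 521.739ms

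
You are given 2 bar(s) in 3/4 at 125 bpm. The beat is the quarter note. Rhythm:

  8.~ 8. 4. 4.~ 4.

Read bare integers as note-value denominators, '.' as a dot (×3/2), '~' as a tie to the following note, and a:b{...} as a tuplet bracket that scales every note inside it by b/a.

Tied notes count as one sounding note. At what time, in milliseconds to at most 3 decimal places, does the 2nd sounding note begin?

note 2 onset = 3/2b = 720.0ms

1. 0.0ms @ 0 + 720.0ms (3/2)
2. 720.0ms @ 3/2 + 720.0ms (3/2)
3. 1440.0ms @ 3 + 1440.0ms (3)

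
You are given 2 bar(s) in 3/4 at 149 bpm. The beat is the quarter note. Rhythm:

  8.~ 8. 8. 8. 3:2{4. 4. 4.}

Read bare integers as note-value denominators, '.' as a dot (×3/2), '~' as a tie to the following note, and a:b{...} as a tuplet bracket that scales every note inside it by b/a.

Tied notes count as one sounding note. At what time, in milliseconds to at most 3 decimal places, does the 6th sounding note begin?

note 6 onset = 5b = 2013.423ms

1. 0.0ms @ 0 + 604.027ms (3/2)
2. 604.027ms @ 3/2 + 302.013ms (3/4)
3. 906.04ms @ 9/4 + 302.013ms (3/4)
4. 1208.054ms @ 3 + 402.685ms (1)
5. 1610.738ms @ 4 + 402.685ms (1)
6. 2013.423ms @ 5 + 402.685ms (1)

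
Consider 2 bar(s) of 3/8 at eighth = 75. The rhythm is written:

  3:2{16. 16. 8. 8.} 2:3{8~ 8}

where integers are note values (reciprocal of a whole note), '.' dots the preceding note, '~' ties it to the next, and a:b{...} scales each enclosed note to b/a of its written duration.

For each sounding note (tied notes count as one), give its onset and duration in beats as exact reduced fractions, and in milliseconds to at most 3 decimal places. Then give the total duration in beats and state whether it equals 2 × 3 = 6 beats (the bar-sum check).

1) 0.0ms=0b +400.0ms=1/2b
2) 400.0ms=1/2b +400.0ms=1/2b
3) 800.0ms=1b +800.0ms=1b
4) 1600.0ms=2b +800.0ms=1b
5) 2400.0ms=3b +2400.0ms=3b
Σ=6b of 6 (75bpm 3/8) — PASS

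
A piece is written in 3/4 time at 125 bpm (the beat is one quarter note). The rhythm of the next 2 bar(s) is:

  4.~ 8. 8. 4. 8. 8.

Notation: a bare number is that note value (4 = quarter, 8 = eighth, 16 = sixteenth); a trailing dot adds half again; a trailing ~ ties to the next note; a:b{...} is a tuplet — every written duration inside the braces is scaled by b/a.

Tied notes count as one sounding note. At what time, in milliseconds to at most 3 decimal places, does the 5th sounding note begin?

note 5 onset = 21/4b = 2520.0ms

1. 0.0ms @ 0 + 1080.0ms (9/4)
2. 1080.0ms @ 9/4 + 360.0ms (3/4)
3. 1440.0ms @ 3 + 720.0ms (3/2)
4. 2160.0ms @ 9/2 + 360.0ms (3/4)
5. 2520.0ms @ 21/4 + 360.0ms (3/4)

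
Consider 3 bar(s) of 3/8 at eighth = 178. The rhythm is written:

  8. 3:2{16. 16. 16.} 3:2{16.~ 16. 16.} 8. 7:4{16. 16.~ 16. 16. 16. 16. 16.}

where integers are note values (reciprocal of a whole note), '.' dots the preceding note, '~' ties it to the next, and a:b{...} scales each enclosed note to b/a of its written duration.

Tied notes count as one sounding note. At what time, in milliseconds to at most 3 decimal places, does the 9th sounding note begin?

note 9 onset = 45/7b = 2166.934ms

1. 0.0ms @ 0 + 505.618ms (3/2)
2. 505.618ms @ 3/2 + 168.539ms (1/2)
3. 674.157ms @ 2 + 168.539ms (1/2)
4. 842.697ms @ 5/2 + 168.539ms (1/2)
5. 1011.236ms @ 3 + 337.079ms (1)
6. 1348.315ms @ 4 + 168.539ms (1/2)
7. 1516.854ms @ 9/2 + 505.618ms (3/2)
8. 2022.472ms @ 6 + 144.462ms (3/7)
9. 2166.934ms @ 45/7 + 288.925ms (6/7)
10. 2455.859ms @ 51/7 + 144.462ms (3/7)
11. 2600.321ms @ 54/7 + 144.462ms (3/7)
12. 2744.783ms @ 57/7 + 144.462ms (3/7)
13. 2889.246ms @ 60/7 + 144.462ms (3/7)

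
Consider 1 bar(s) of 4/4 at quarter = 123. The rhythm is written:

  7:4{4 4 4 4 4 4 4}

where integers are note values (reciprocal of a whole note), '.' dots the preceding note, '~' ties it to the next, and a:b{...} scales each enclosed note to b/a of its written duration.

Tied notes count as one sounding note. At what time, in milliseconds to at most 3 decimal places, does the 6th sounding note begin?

note 6 onset = 20/7b = 1393.728ms

1. 0.0ms @ 0 + 278.746ms (4/7)
2. 278.746ms @ 4/7 + 278.746ms (4/7)
3. 557.491ms @ 8/7 + 278.746ms (4/7)
4. 836.237ms @ 12/7 + 278.746ms (4/7)
5. 1114.983ms @ 16/7 + 278.746ms (4/7)
6. 1393.728ms @ 20/7 + 278.746ms (4/7)
7. 1672.474ms @ 24/7 + 278.746ms (4/7)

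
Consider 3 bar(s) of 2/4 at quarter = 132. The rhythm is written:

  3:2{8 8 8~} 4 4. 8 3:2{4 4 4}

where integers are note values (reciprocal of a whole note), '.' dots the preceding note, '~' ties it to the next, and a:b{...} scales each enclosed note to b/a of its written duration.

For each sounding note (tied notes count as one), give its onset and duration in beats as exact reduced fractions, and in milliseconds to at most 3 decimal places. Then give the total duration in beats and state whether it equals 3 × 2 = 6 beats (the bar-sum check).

1) 0.0ms=0b +151.515ms=1/3b
2) 151.515ms=1/3b +151.515ms=1/3b
3) 303.03ms=2/3b +606.061ms=4/3b
4) 909.091ms=2b +681.818ms=3/2b
5) 1590.909ms=7/2b +227.273ms=1/2b
6) 1818.182ms=4b +303.03ms=2/3b
7) 2121.212ms=14/3b +303.03ms=2/3b
8) 2424.242ms=16/3b +303.03ms=2/3b
Σ=6b of 6 (132bpm 2/4) — PASS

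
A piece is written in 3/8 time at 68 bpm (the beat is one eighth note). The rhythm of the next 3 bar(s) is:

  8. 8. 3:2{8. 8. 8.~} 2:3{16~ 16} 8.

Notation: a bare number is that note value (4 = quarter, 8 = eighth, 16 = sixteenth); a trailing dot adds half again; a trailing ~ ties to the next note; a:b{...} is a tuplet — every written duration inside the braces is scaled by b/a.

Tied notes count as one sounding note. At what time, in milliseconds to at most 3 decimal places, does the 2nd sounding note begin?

1. 0.0ms @ 0 + 1323.529ms (3/2)
2. 1323.529ms @ 3/2 + 1323.529ms (3/2)
3. 2647.059ms @ 3 + 882.353ms (1)
4. 3529.412ms @ 4 + 882.353ms (1)
5. 4411.765ms @ 5 + 2205.882ms (5/2)
6. 6617.647ms @ 15/2 + 1323.529ms (3/2)

note 2 onset = 3/2b = 1323.529ms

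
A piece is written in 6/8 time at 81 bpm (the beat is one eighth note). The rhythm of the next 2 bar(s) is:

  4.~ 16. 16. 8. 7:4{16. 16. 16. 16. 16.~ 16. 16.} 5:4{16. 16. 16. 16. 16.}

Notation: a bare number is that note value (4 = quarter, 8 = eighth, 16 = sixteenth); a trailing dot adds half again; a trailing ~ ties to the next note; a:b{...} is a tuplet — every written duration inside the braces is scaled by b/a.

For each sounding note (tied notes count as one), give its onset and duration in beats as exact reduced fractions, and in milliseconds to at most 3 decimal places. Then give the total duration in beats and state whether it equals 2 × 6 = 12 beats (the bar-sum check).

1) 0.0ms=0b +2777.778ms=15/4b
2) 2777.778ms=15/4b +555.556ms=3/4b
3) 3333.333ms=9/2b +1111.111ms=3/2b
4) 4444.444ms=6b +317.46ms=3/7b
5) 4761.905ms=45/7b +317.46ms=3/7b
6) 5079.365ms=48/7b +317.46ms=3/7b
7) 5396.825ms=51/7b +317.46ms=3/7b
8) 5714.286ms=54/7b +634.921ms=6/7b
9) 6349.206ms=60/7b +317.46ms=3/7b
10) 6666.667ms=9b +444.444ms=3/5b
11) 7111.111ms=48/5b +444.444ms=3/5b
12) 7555.556ms=51/5b +444.444ms=3/5b
13) 8000.0ms=54/5b +444.444ms=3/5b
14) 8444.444ms=57/5b +444.444ms=3/5b
Σ=12b of 12 (81bpm 6/8) — PASS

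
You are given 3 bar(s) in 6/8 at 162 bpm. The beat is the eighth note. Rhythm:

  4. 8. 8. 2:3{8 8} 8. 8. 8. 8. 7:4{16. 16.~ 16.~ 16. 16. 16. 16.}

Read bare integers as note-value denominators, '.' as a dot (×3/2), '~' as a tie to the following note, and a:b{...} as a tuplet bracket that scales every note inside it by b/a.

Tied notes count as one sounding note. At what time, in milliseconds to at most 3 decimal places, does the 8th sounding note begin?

note 8 onset = 12b = 4444.444ms

1. 0.0ms @ 0 + 1111.111ms (3)
2. 1111.111ms @ 3 + 555.556ms (3/2)
3. 1666.667ms @ 9/2 + 555.556ms (3/2)
4. 2222.222ms @ 6 + 555.556ms (3/2)
5. 2777.778ms @ 15/2 + 555.556ms (3/2)
6. 3333.333ms @ 9 + 555.556ms (3/2)
7. 3888.889ms @ 21/2 + 555.556ms (3/2)
8. 4444.444ms @ 12 + 555.556ms (3/2)
9. 5000.0ms @ 27/2 + 555.556ms (3/2)
10. 5555.556ms @ 15 + 158.73ms (3/7)
11. 5714.286ms @ 108/7 + 476.19ms (9/7)
12. 6190.476ms @ 117/7 + 158.73ms (3/7)
13. 6349.206ms @ 120/7 + 158.73ms (3/7)
14. 6507.937ms @ 123/7 + 158.73ms (3/7)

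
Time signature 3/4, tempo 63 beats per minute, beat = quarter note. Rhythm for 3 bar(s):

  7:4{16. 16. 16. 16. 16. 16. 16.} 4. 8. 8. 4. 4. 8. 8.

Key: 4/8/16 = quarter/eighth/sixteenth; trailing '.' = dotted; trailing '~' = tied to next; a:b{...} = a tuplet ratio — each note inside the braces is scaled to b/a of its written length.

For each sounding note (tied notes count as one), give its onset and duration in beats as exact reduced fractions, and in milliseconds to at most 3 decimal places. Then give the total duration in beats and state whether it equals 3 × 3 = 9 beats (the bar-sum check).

1) 0.0ms=0b +204.082ms=3/14b
2) 204.082ms=3/14b +204.082ms=3/14b
3) 408.163ms=3/7b +204.082ms=3/14b
4) 612.245ms=9/14b +204.082ms=3/14b
5) 816.327ms=6/7b +204.082ms=3/14b
6) 1020.408ms=15/14b +204.082ms=3/14b
7) 1224.49ms=9/7b +204.082ms=3/14b
8) 1428.571ms=3/2b +1428.571ms=3/2b
9) 2857.143ms=3b +714.286ms=3/4b
10) 3571.429ms=15/4b +714.286ms=3/4b
11) 4285.714ms=9/2b +1428.571ms=3/2b
12) 5714.286ms=6b +1428.571ms=3/2b
13) 7142.857ms=15/2b +714.286ms=3/4b
14) 7857.143ms=33/4b +714.286ms=3/4b
Σ=9b of 9 (63bpm 3/4) — PASS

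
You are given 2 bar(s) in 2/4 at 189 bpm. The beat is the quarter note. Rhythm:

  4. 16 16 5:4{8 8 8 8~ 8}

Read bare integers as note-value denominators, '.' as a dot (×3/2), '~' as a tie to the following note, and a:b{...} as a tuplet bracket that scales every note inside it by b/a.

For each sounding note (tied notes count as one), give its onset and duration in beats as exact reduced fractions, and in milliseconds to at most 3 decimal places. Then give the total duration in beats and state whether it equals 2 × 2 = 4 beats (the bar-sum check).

1) 0.0ms=0b +476.19ms=3/2b
2) 476.19ms=3/2b +79.365ms=1/4b
3) 555.556ms=7/4b +79.365ms=1/4b
4) 634.921ms=2b +126.984ms=2/5b
5) 761.905ms=12/5b +126.984ms=2/5b
6) 888.889ms=14/5b +126.984ms=2/5b
7) 1015.873ms=16/5b +253.968ms=4/5b
Σ=4b of 4 (189bpm 2/4) — PASS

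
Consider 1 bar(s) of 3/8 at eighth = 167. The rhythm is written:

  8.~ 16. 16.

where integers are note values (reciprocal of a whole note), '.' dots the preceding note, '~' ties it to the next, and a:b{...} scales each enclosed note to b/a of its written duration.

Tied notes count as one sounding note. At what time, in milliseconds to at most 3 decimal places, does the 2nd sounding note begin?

note 2 onset = 9/4b = 808.383ms

1. 0.0ms @ 0 + 808.383ms (9/4)
2. 808.383ms @ 9/4 + 269.461ms (3/4)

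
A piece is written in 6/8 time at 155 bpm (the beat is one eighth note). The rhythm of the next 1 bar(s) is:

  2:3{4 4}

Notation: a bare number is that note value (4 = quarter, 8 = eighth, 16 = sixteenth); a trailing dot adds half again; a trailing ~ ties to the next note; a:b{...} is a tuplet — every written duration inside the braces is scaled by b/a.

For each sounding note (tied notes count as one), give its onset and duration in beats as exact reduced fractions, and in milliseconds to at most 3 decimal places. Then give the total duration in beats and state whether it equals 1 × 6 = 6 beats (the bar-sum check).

1) 0.0ms=0b +1161.29ms=3b
2) 1161.29ms=3b +1161.29ms=3b
Σ=6b of 6 (155bpm 6/8) — PASS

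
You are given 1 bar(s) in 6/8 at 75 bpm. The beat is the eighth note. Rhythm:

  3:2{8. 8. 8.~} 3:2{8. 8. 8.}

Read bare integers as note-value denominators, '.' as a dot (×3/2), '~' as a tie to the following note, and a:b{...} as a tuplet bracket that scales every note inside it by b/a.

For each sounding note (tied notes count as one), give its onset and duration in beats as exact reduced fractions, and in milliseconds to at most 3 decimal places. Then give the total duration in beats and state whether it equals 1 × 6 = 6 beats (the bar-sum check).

1) 0.0ms=0b +800.0ms=1b
2) 800.0ms=1b +800.0ms=1b
3) 1600.0ms=2b +1600.0ms=2b
4) 3200.0ms=4b +800.0ms=1b
5) 4000.0ms=5b +800.0ms=1b
Σ=6b of 6 (75bpm 6/8) — PASS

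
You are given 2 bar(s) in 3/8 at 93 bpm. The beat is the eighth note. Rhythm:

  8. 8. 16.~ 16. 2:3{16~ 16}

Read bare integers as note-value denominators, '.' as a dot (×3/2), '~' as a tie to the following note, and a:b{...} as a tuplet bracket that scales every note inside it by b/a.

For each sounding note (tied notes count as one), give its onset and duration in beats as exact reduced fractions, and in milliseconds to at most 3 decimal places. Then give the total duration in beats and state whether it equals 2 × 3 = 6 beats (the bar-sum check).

1) 0.0ms=0b +967.742ms=3/2b
2) 967.742ms=3/2b +967.742ms=3/2b
3) 1935.484ms=3b +967.742ms=3/2b
4) 2903.226ms=9/2b +967.742ms=3/2b
Σ=6b of 6 (93bpm 3/8) — PASS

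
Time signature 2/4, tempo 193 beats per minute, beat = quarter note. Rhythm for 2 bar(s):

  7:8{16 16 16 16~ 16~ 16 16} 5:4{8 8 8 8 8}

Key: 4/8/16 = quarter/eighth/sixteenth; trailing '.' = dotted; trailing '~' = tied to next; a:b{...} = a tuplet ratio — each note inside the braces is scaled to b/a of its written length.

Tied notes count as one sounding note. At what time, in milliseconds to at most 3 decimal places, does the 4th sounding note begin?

1. 0.0ms @ 0 + 88.823ms (2/7)
2. 88.823ms @ 2/7 + 88.823ms (2/7)
3. 177.646ms @ 4/7 + 88.823ms (2/7)
4. 266.469ms @ 6/7 + 266.469ms (6/7)
5. 532.939ms @ 12/7 + 88.823ms (2/7)
6. 621.762ms @ 2 + 124.352ms (2/5)
7. 746.114ms @ 12/5 + 124.352ms (2/5)
8. 870.466ms @ 14/5 + 124.352ms (2/5)
9. 994.819ms @ 16/5 + 124.352ms (2/5)
10. 1119.171ms @ 18/5 + 124.352ms (2/5)

note 4 onset = 6/7b = 266.469ms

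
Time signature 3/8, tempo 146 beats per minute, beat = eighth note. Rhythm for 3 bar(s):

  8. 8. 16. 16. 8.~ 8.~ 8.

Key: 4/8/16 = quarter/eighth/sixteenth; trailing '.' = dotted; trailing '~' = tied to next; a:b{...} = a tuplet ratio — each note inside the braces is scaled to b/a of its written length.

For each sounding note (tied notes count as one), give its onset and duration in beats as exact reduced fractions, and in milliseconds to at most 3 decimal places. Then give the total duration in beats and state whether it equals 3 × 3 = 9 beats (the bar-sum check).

1) 0.0ms=0b +616.438ms=3/2b
2) 616.438ms=3/2b +616.438ms=3/2b
3) 1232.877ms=3b +308.219ms=3/4b
4) 1541.096ms=15/4b +308.219ms=3/4b
5) 1849.315ms=9/2b +1849.315ms=9/2b
Σ=9b of 9 (146bpm 3/8) — PASS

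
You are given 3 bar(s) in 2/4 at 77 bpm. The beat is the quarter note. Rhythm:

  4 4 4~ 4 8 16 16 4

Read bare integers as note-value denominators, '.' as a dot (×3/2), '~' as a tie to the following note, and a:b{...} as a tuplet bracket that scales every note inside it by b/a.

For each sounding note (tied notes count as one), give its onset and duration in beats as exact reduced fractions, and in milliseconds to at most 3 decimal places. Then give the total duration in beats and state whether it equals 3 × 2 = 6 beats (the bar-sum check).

1) 0.0ms=0b +779.221ms=1b
2) 779.221ms=1b +779.221ms=1b
3) 1558.442ms=2b +1558.442ms=2b
4) 3116.883ms=4b +389.61ms=1/2b
5) 3506.494ms=9/2b +194.805ms=1/4b
6) 3701.299ms=19/4b +194.805ms=1/4b
7) 3896.104ms=5b +779.221ms=1b
Σ=6b of 6 (77bpm 2/4) — PASS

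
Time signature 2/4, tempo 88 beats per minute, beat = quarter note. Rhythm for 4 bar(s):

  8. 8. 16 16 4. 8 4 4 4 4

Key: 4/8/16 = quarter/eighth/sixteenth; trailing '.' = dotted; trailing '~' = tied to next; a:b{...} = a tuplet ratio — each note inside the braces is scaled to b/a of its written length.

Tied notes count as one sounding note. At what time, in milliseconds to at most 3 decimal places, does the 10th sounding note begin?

1. 0.0ms @ 0 + 511.364ms (3/4)
2. 511.364ms @ 3/4 + 511.364ms (3/4)
3. 1022.727ms @ 3/2 + 170.455ms (1/4)
4. 1193.182ms @ 7/4 + 170.455ms (1/4)
5. 1363.636ms @ 2 + 1022.727ms (3/2)
6. 2386.364ms @ 7/2 + 340.909ms (1/2)
7. 2727.273ms @ 4 + 681.818ms (1)
8. 3409.091ms @ 5 + 681.818ms (1)
9. 4090.909ms @ 6 + 681.818ms (1)
10. 4772.727ms @ 7 + 681.818ms (1)

note 10 onset = 7b = 4772.727ms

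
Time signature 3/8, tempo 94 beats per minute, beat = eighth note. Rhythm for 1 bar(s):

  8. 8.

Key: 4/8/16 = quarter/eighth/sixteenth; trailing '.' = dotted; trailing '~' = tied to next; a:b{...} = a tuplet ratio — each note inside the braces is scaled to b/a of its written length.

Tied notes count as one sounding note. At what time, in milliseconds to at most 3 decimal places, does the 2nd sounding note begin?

note 2 onset = 3/2b = 957.447ms

1. 0.0ms @ 0 + 957.447ms (3/2)
2. 957.447ms @ 3/2 + 957.447ms (3/2)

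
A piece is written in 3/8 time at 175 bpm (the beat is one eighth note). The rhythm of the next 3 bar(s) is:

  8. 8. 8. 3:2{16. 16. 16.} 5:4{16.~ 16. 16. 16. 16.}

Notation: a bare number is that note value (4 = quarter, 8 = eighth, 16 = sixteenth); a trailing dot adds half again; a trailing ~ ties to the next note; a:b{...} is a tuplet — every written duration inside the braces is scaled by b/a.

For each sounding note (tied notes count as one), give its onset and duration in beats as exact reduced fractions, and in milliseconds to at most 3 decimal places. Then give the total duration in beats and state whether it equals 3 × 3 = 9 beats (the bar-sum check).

1) 0.0ms=0b +514.286ms=3/2b
2) 514.286ms=3/2b +514.286ms=3/2b
3) 1028.571ms=3b +514.286ms=3/2b
4) 1542.857ms=9/2b +171.429ms=1/2b
5) 1714.286ms=5b +171.429ms=1/2b
6) 1885.714ms=11/2b +171.429ms=1/2b
7) 2057.143ms=6b +411.429ms=6/5b
8) 2468.571ms=36/5b +205.714ms=3/5b
9) 2674.286ms=39/5b +205.714ms=3/5b
10) 2880.0ms=42/5b +205.714ms=3/5b
Σ=9b of 9 (175bpm 3/8) — PASS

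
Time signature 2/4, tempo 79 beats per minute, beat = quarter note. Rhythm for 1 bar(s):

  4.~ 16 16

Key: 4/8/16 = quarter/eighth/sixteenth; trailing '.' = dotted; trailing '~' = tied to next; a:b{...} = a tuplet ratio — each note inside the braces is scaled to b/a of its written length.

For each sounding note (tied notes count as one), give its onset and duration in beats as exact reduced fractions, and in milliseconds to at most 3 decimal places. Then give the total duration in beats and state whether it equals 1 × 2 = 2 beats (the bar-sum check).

1) 0.0ms=0b +1329.114ms=7/4b
2) 1329.114ms=7/4b +189.873ms=1/4b
Σ=2b of 2 (79bpm 2/4) — PASS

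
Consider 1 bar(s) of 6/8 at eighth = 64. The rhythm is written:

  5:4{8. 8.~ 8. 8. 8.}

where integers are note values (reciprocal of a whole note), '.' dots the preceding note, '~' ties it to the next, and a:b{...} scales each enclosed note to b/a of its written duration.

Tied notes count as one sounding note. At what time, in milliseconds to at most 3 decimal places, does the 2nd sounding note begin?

1. 0.0ms @ 0 + 1125.0ms (6/5)
2. 1125.0ms @ 6/5 + 2250.0ms (12/5)
3. 3375.0ms @ 18/5 + 1125.0ms (6/5)
4. 4500.0ms @ 24/5 + 1125.0ms (6/5)

note 2 onset = 6/5b = 1125.0ms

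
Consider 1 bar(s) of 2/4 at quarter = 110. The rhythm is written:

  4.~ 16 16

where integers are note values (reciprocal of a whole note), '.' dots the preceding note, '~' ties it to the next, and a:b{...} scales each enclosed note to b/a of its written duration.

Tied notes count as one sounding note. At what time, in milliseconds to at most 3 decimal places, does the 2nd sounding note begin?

note 2 onset = 7/4b = 954.545ms

1. 0.0ms @ 0 + 954.545ms (7/4)
2. 954.545ms @ 7/4 + 136.364ms (1/4)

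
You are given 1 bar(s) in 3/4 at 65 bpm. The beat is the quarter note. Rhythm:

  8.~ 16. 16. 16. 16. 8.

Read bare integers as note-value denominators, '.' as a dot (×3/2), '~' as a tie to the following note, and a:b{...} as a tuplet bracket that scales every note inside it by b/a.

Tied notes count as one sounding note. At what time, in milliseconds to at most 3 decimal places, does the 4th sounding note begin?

1. 0.0ms @ 0 + 1038.462ms (9/8)
2. 1038.462ms @ 9/8 + 346.154ms (3/8)
3. 1384.615ms @ 3/2 + 346.154ms (3/8)
4. 1730.769ms @ 15/8 + 346.154ms (3/8)
5. 2076.923ms @ 9/4 + 692.308ms (3/4)

note 4 onset = 15/8b = 1730.769ms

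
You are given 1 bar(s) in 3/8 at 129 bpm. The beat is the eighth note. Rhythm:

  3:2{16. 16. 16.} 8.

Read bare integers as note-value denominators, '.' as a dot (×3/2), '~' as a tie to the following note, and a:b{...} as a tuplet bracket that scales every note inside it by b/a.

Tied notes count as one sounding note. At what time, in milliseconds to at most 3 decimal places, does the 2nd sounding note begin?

1. 0.0ms @ 0 + 232.558ms (1/2)
2. 232.558ms @ 1/2 + 232.558ms (1/2)
3. 465.116ms @ 1 + 232.558ms (1/2)
4. 697.674ms @ 3/2 + 697.674ms (3/2)

note 2 onset = 1/2b = 232.558ms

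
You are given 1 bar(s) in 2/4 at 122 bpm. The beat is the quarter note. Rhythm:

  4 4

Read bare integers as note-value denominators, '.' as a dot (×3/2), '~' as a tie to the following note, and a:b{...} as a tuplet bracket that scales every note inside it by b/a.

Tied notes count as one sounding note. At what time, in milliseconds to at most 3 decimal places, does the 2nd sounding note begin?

1. 0.0ms @ 0 + 491.803ms (1)
2. 491.803ms @ 1 + 491.803ms (1)

note 2 onset = 1b = 491.803ms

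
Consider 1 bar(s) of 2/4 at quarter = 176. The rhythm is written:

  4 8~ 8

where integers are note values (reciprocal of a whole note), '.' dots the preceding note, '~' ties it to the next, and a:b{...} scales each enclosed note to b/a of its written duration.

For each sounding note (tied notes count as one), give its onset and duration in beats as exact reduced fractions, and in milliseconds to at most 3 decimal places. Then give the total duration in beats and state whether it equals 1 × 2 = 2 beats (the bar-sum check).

1) 0.0ms=0b +340.909ms=1b
2) 340.909ms=1b +340.909ms=1b
Σ=2b of 2 (176bpm 2/4) — PASS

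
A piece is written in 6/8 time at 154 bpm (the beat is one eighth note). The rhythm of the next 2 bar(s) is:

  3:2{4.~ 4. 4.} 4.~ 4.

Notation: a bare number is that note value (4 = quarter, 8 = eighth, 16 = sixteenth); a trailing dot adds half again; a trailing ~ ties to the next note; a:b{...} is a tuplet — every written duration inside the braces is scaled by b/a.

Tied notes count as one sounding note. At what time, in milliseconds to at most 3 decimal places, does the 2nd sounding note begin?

1. 0.0ms @ 0 + 1558.442ms (4)
2. 1558.442ms @ 4 + 779.221ms (2)
3. 2337.662ms @ 6 + 2337.662ms (6)

note 2 onset = 4b = 1558.442ms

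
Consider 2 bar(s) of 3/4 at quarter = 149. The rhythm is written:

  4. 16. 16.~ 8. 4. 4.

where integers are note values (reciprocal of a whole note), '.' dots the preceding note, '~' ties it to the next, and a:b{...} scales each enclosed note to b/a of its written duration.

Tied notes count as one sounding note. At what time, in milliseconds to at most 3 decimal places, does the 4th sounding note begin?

1. 0.0ms @ 0 + 604.027ms (3/2)
2. 604.027ms @ 3/2 + 151.007ms (3/8)
3. 755.034ms @ 15/8 + 453.02ms (9/8)
4. 1208.054ms @ 3 + 604.027ms (3/2)
5. 1812.081ms @ 9/2 + 604.027ms (3/2)

note 4 onset = 3b = 1208.054ms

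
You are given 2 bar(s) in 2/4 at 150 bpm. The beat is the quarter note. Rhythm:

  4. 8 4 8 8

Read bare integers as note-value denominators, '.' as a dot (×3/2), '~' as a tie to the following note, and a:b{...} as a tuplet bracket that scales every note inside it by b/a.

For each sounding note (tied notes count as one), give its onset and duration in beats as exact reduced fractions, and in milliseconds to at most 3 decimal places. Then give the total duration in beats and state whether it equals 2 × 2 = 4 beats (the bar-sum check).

1) 0.0ms=0b +600.0ms=3/2b
2) 600.0ms=3/2b +200.0ms=1/2b
3) 800.0ms=2b +400.0ms=1b
4) 1200.0ms=3b +200.0ms=1/2b
5) 1400.0ms=7/2b +200.0ms=1/2b
Σ=4b of 4 (150bpm 2/4) — PASS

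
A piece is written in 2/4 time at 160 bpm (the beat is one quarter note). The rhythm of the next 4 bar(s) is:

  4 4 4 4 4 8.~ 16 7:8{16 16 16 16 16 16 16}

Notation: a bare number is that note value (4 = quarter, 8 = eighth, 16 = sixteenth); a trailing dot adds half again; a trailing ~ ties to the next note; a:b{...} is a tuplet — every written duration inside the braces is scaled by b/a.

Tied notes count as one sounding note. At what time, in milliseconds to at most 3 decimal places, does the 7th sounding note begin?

note 7 onset = 6b = 2250.0ms

1. 0.0ms @ 0 + 375.0ms (1)
2. 375.0ms @ 1 + 375.0ms (1)
3. 750.0ms @ 2 + 375.0ms (1)
4. 1125.0ms @ 3 + 375.0ms (1)
5. 1500.0ms @ 4 + 375.0ms (1)
6. 1875.0ms @ 5 + 375.0ms (1)
7. 2250.0ms @ 6 + 107.143ms (2/7)
8. 2357.143ms @ 44/7 + 107.143ms (2/7)
9. 2464.286ms @ 46/7 + 107.143ms (2/7)
10. 2571.429ms @ 48/7 + 107.143ms (2/7)
11. 2678.571ms @ 50/7 + 107.143ms (2/7)
12. 2785.714ms @ 52/7 + 107.143ms (2/7)
13. 2892.857ms @ 54/7 + 107.143ms (2/7)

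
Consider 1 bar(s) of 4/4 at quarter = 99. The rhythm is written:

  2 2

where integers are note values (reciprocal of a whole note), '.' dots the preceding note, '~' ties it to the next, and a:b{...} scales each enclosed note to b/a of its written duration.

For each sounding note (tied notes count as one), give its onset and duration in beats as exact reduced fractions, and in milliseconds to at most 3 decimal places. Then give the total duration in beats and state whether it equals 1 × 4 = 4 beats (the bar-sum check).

1) 0.0ms=0b +1212.121ms=2b
2) 1212.121ms=2b +1212.121ms=2b
Σ=4b of 4 (99bpm 4/4) — PASS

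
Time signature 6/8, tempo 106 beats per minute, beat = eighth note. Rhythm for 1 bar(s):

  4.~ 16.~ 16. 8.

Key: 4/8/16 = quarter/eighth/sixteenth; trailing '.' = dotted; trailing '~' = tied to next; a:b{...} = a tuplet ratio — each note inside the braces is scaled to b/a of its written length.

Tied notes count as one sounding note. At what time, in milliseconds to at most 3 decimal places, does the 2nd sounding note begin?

1. 0.0ms @ 0 + 2547.17ms (9/2)
2. 2547.17ms @ 9/2 + 849.057ms (3/2)

note 2 onset = 9/2b = 2547.17ms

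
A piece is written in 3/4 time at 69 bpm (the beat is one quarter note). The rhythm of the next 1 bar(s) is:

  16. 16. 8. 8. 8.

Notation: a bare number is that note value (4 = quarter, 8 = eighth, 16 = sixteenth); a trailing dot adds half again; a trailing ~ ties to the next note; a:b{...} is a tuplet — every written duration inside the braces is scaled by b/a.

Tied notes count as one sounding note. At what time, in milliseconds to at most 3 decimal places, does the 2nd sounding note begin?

note 2 onset = 3/8b = 326.087ms

1. 0.0ms @ 0 + 326.087ms (3/8)
2. 326.087ms @ 3/8 + 326.087ms (3/8)
3. 652.174ms @ 3/4 + 652.174ms (3/4)
4. 1304.348ms @ 3/2 + 652.174ms (3/4)
5. 1956.522ms @ 9/4 + 652.174ms (3/4)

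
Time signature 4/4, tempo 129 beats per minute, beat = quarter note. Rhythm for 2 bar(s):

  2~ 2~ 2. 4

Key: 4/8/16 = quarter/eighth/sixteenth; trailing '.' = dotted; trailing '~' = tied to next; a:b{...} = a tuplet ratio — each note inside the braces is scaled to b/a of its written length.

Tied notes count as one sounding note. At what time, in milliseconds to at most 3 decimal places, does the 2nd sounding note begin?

1. 0.0ms @ 0 + 3255.814ms (7)
2. 3255.814ms @ 7 + 465.116ms (1)

note 2 onset = 7b = 3255.814ms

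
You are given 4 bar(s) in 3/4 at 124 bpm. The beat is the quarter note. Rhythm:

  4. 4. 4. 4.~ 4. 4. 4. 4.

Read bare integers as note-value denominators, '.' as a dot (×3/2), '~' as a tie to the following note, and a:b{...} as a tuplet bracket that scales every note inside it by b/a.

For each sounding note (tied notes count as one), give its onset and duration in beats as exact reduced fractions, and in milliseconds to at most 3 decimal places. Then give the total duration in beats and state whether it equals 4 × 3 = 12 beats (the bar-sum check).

1) 0.0ms=0b +725.806ms=3/2b
2) 725.806ms=3/2b +725.806ms=3/2b
3) 1451.613ms=3b +725.806ms=3/2b
4) 2177.419ms=9/2b +1451.613ms=3b
5) 3629.032ms=15/2b +725.806ms=3/2b
6) 4354.839ms=9b +725.806ms=3/2b
7) 5080.645ms=21/2b +725.806ms=3/2b
Σ=12b of 12 (124bpm 3/4) — PASS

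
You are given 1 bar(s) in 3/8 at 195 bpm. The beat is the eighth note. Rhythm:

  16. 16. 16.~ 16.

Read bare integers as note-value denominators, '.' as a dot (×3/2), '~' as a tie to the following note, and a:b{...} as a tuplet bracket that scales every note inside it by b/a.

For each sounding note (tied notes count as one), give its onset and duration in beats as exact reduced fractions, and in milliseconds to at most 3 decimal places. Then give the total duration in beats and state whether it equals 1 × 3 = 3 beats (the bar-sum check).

1) 0.0ms=0b +230.769ms=3/4b
2) 230.769ms=3/4b +230.769ms=3/4b
3) 461.538ms=3/2b +461.538ms=3/2b
Σ=3b of 3 (195bpm 3/8) — PASS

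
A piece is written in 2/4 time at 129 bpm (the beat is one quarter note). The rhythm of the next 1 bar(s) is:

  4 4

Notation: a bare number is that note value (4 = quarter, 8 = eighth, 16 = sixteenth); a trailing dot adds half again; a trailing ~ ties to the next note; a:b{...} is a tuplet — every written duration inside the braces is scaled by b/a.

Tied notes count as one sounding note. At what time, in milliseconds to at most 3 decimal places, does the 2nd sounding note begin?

note 2 onset = 1b = 465.116ms

1. 0.0ms @ 0 + 465.116ms (1)
2. 465.116ms @ 1 + 465.116ms (1)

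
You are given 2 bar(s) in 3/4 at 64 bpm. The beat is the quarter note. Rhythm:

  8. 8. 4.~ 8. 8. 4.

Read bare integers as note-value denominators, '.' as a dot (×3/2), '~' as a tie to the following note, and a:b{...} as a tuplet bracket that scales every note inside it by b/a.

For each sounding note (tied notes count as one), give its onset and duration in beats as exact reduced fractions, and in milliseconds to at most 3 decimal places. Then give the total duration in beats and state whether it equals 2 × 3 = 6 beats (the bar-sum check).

1) 0.0ms=0b +703.125ms=3/4b
2) 703.125ms=3/4b +703.125ms=3/4b
3) 1406.25ms=3/2b +2109.375ms=9/4b
4) 3515.625ms=15/4b +703.125ms=3/4b
5) 4218.75ms=9/2b +1406.25ms=3/2b
Σ=6b of 6 (64bpm 3/4) — PASS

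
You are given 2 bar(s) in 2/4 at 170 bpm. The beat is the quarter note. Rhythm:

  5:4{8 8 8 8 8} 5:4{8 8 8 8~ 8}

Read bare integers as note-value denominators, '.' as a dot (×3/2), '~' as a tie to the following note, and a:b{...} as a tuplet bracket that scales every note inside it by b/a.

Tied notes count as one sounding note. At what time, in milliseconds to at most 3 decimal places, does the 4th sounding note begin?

1. 0.0ms @ 0 + 141.176ms (2/5)
2. 141.176ms @ 2/5 + 141.176ms (2/5)
3. 282.353ms @ 4/5 + 141.176ms (2/5)
4. 423.529ms @ 6/5 + 141.176ms (2/5)
5. 564.706ms @ 8/5 + 141.176ms (2/5)
6. 705.882ms @ 2 + 141.176ms (2/5)
7. 847.059ms @ 12/5 + 141.176ms (2/5)
8. 988.235ms @ 14/5 + 141.176ms (2/5)
9. 1129.412ms @ 16/5 + 282.353ms (4/5)

note 4 onset = 6/5b = 423.529ms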